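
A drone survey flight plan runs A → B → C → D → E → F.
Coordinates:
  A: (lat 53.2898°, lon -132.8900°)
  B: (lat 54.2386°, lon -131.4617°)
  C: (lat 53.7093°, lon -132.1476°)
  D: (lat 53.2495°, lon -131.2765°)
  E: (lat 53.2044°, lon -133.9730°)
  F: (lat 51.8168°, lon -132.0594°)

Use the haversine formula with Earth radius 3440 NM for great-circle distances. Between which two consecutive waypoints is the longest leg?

Leg distances:
A→B: 76.3 NM
B→C: 40.0 NM
C→D: 41.6 NM
D→E: 97.0 NM
E→F: 108.8 NM
The longest leg is E–F at 108.8 NM.

E–F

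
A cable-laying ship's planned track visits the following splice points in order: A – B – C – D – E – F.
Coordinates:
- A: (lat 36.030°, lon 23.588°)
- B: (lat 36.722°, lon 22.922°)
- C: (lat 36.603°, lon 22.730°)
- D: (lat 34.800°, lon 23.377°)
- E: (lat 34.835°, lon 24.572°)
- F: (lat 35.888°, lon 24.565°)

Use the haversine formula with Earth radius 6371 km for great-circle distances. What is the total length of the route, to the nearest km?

Leg distances:
A→B: 97.3 km  (cumulative 97.3 km)
B→C: 21.6 km  (cumulative 119.0 km)
C→D: 208.8 km  (cumulative 327.8 km)
D→E: 109.2 km  (cumulative 437.0 km)
E→F: 117.1 km  (cumulative 554.1 km)
Total route length ≈ 554 km.

554 km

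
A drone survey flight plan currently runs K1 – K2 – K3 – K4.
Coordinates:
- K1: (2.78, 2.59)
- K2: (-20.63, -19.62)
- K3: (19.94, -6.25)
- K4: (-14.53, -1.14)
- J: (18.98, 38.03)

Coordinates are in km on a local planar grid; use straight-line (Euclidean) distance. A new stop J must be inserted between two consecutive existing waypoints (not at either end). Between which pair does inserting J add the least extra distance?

Added distance for inserting J between each consecutive pair:
K1–K2: 76.6 km
K2–K3: 71.5 km
K3–K4: 61.0 km
Smallest added distance is 61.0 km, inserting between K3 and K4.

between K3 and K4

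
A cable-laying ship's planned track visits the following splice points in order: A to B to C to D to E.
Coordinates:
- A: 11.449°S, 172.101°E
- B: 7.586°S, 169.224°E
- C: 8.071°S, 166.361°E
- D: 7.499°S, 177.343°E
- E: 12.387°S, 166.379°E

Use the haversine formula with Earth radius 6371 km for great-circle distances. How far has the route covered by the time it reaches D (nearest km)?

2064 km

Leg distances:
A→B: 532.9 km  (cumulative 532.9 km)
B→C: 320.0 km  (cumulative 852.9 km)
C→D: 1211.5 km  (cumulative 2064.4 km)
Cumulative distance at D ≈ 2064 km.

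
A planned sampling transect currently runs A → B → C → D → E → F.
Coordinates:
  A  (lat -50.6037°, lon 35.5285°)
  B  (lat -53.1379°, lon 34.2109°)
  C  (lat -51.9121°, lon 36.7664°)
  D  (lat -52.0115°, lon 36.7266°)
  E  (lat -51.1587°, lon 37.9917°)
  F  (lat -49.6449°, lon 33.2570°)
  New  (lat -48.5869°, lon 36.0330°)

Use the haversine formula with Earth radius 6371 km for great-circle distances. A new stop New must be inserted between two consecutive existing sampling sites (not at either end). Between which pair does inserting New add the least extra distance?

Added distance for inserting New between each consecutive pair:
A–B: 453.2 km
B–C: 675.2 km
C–D: 746.0 km
D–E: 573.5 km
E–F: 177.0 km
Smallest added distance is 177.0 km, inserting between E and F.

between E and F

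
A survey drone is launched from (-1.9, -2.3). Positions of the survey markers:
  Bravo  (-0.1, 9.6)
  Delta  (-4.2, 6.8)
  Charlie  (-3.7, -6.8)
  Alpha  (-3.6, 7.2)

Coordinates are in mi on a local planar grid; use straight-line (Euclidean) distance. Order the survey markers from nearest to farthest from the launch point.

Distances from the launch point:
Charlie (-3.7, -6.8): 4.8 mi
Delta (-4.2, 6.8): 9.4 mi
Alpha (-3.6, 7.2): 9.7 mi
Bravo (-0.1, 9.6): 12.0 mi

Charlie, Delta, Alpha, Bravo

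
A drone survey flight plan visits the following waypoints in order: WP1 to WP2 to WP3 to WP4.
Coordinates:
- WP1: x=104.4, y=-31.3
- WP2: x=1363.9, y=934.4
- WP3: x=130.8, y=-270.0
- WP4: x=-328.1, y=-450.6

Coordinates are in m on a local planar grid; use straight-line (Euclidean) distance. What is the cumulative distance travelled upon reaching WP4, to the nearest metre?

3804 m

Leg distances:
WP1→WP2: 1587.1 m  (cumulative 1587.1 m)
WP2→WP3: 1723.7 m  (cumulative 3310.8 m)
WP3→WP4: 493.2 m  (cumulative 3804.0 m)
Cumulative distance at WP4 ≈ 3804 m.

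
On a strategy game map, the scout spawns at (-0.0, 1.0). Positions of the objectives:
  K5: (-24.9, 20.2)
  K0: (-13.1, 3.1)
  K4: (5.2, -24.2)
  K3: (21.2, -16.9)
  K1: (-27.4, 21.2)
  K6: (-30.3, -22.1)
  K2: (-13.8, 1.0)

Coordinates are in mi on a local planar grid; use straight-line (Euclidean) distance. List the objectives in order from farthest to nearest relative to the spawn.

K6, K1, K5, K3, K4, K2, K0

Distance from the spawn at (-0.0, 1.0) to each:
K6 (-30.3, -22.1): 38.1 mi
K1 (-27.4, 21.2): 34.0 mi
K5 (-24.9, 20.2): 31.4 mi
K3 (21.2, -16.9): 27.7 mi
K4 (5.2, -24.2): 25.7 mi
K2 (-13.8, 1.0): 13.8 mi
K0 (-13.1, 3.1): 13.3 mi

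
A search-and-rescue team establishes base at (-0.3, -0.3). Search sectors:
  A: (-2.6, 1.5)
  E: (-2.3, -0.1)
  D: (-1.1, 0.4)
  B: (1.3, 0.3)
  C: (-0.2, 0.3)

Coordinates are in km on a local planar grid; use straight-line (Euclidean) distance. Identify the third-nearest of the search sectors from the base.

B

Distances from the base ((-0.3, -0.3)):
C: 0.6 km
D: 1.1 km
B: 1.7 km
E: 2.0 km
A: 2.9 km
The third-nearest is B at 1.7 km.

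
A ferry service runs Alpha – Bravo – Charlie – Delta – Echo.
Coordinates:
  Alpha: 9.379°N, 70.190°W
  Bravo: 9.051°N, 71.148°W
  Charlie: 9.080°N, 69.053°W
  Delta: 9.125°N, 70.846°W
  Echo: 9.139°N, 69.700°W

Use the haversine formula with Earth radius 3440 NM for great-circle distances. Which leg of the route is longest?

Leg distances:
Alpha→Bravo: 60.1 NM
Bravo→Charlie: 124.2 NM
Charlie→Delta: 106.3 NM
Delta→Echo: 67.9 NM
The longest leg is Bravo–Charlie at 124.2 NM.

Bravo–Charlie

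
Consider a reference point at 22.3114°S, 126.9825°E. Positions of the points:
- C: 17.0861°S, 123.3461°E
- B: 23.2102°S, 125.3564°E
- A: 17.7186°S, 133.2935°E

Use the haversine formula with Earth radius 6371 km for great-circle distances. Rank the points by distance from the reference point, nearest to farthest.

B, C, A

Computing each great-circle distance from 22.3114°S, 126.9825°E:
B 23.2102°S, 125.3564°E: 194.4 km
C 17.0861°S, 123.3461°E: 694.5 km
A 17.7186°S, 133.2935°E: 833.8 km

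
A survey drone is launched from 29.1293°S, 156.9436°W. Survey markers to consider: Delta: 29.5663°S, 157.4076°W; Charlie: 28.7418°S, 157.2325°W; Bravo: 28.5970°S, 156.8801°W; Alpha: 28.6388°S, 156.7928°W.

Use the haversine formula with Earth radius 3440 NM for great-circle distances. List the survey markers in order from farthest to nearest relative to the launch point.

Delta, Bravo, Alpha, Charlie

Computing each great-circle distance from 29.1293°S, 156.9436°W:
Delta 29.5663°S, 157.4076°W: 35.7 NM
Bravo 28.5970°S, 156.8801°W: 32.1 NM
Alpha 28.6388°S, 156.7928°W: 30.5 NM
Charlie 28.7418°S, 157.2325°W: 27.8 NM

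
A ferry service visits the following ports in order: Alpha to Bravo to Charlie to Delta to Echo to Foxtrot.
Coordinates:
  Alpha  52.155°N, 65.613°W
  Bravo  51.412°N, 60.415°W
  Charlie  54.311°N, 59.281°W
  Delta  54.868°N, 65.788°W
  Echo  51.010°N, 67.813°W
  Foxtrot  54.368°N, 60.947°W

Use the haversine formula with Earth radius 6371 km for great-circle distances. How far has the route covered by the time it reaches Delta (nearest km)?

Leg distances:
Alpha→Bravo: 366.9 km  (cumulative 366.9 km)
Bravo→Charlie: 331.2 km  (cumulative 698.1 km)
Charlie→Delta: 423.6 km  (cumulative 1121.7 km)
Cumulative distance at Delta ≈ 1122 km.

1122 km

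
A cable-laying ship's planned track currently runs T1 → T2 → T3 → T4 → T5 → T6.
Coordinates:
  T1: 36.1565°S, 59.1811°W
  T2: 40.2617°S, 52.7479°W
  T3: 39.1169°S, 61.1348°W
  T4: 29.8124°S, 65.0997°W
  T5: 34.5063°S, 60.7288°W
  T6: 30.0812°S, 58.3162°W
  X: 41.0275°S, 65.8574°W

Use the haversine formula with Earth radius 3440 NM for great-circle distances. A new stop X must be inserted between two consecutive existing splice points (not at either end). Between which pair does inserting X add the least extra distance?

between T3 and T4

Added distance for inserting X between each consecutive pair:
T1–T2: 636.0 NM
T2–T3: 450.4 NM
T3–T4: 327.8 NM
T4–T5: 776.4 NM
T5–T6: 921.0 NM
Smallest added distance is 327.8 NM, inserting between T3 and T4.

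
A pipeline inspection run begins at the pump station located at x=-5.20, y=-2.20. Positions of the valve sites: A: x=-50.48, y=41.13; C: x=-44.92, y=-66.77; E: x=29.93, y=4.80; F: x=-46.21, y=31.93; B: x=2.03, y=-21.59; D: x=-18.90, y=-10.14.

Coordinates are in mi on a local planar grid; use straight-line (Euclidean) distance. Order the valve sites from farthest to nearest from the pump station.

C, A, F, E, B, D

Computing each straight-line distance from x=-5.20, y=-2.20:
C x=-44.92, y=-66.77: 75.8 mi
A x=-50.48, y=41.13: 62.7 mi
F x=-46.21, y=31.93: 53.4 mi
E x=29.93, y=4.80: 35.8 mi
B x=2.03, y=-21.59: 20.7 mi
D x=-18.90, y=-10.14: 15.8 mi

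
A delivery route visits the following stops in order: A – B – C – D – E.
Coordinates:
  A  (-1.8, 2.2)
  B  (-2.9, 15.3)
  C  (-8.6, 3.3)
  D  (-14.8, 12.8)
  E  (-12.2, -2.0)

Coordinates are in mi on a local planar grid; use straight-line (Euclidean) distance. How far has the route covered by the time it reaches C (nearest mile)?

26 mi

Leg distances:
A→B: 13.1 mi  (cumulative 13.1 mi)
B→C: 13.3 mi  (cumulative 26.4 mi)
Cumulative distance at C ≈ 26 mi.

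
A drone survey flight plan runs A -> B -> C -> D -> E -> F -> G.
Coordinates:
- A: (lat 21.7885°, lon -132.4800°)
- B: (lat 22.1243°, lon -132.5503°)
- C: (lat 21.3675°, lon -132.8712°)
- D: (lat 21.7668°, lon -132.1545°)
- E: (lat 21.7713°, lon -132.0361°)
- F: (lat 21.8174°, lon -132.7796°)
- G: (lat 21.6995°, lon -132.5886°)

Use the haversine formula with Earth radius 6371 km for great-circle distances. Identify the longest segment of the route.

Leg distances:
A→B: 38.0 km
B→C: 90.4 km
C→D: 86.4 km
D→E: 12.2 km
E→F: 76.9 km
F→G: 23.7 km
The longest leg is B–C at 90.4 km.

B–C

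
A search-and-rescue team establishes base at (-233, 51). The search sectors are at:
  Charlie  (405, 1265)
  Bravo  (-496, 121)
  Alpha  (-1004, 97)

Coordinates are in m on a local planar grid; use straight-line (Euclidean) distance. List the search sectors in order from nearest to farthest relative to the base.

Bravo, Alpha, Charlie

Computing each straight-line distance from (-233, 51):
Bravo (-496, 121): 272.2 m
Alpha (-1004, 97): 772.4 m
Charlie (405, 1265): 1371.4 m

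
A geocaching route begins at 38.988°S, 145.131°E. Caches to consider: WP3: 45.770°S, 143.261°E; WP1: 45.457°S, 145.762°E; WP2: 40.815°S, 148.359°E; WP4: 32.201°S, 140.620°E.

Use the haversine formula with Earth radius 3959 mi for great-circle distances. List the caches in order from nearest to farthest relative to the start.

Distances from the start:
WP2 40.815°S, 148.359°E: 212.6 mi
WP1 45.457°S, 145.762°E: 448.2 mi
WP3 45.770°S, 143.261°E: 478.2 mi
WP4 32.201°S, 140.620°E: 532.9 mi

WP2, WP1, WP3, WP4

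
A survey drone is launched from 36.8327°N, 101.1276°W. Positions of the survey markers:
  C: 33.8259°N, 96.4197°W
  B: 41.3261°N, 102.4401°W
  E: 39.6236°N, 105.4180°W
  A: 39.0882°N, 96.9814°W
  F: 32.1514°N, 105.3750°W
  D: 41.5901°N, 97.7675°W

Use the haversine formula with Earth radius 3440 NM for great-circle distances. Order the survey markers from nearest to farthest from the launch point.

A, E, B, C, D, F

Distances from the launch point:
A 39.0882°N, 96.9814°W: 238.4 NM
E 39.6236°N, 105.4180°W: 262.7 NM
B 41.3261°N, 102.4401°W: 276.6 NM
C 33.8259°N, 96.4197°W: 292.8 NM
D 41.5901°N, 97.7675°W: 325.5 NM
F 32.1514°N, 105.3750°W: 350.9 NM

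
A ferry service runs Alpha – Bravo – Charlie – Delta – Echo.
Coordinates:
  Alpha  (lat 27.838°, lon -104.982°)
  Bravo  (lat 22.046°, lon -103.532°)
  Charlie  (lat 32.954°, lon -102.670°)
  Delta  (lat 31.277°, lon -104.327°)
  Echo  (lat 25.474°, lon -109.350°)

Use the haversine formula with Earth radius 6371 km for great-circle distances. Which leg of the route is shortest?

Charlie–Delta

Leg distances:
Alpha→Bravo: 660.4 km
Bravo→Charlie: 1215.9 km
Charlie→Delta: 243.1 km
Delta→Echo: 810.8 km
The shortest leg is Charlie–Delta at 243.1 km.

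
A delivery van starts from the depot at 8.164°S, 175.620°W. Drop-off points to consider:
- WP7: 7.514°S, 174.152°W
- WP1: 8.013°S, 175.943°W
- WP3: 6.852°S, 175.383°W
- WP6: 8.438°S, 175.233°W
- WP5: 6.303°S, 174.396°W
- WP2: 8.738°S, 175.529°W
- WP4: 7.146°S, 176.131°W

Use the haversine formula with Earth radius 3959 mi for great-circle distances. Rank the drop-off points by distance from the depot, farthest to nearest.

WP5, WP7, WP3, WP4, WP2, WP6, WP1

Computing each great-circle distance from 8.164°S, 175.620°W:
WP5 6.303°S, 174.396°W: 153.5 mi
WP7 7.514°S, 174.152°W: 110.1 mi
WP3 6.852°S, 175.383°W: 92.1 mi
WP4 7.146°S, 176.131°W: 78.6 mi
WP2 8.738°S, 175.529°W: 40.1 mi
WP6 8.438°S, 175.233°W: 32.5 mi
WP1 8.013°S, 175.943°W: 24.4 mi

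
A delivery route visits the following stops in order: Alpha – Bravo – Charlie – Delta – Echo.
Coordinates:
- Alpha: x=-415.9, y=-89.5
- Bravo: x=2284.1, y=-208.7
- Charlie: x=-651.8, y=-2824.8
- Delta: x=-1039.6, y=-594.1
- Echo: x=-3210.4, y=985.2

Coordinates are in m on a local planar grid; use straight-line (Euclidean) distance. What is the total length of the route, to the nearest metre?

Leg distances:
Alpha→Bravo: 2702.6 m  (cumulative 2702.6 m)
Bravo→Charlie: 3932.4 m  (cumulative 6635.0 m)
Charlie→Delta: 2264.2 m  (cumulative 8899.2 m)
Delta→Echo: 2684.5 m  (cumulative 11583.7 m)
Total route length ≈ 11584 m.

11584 m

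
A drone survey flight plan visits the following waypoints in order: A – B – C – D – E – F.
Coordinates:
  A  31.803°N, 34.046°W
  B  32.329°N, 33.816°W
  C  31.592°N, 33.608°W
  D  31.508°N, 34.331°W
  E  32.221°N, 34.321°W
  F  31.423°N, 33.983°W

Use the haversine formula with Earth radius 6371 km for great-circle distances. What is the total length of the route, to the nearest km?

Leg distances:
A→B: 62.4 km  (cumulative 62.4 km)
B→C: 84.3 km  (cumulative 146.6 km)
C→D: 69.1 km  (cumulative 215.8 km)
D→E: 79.3 km  (cumulative 295.1 km)
E→F: 94.3 km  (cumulative 389.4 km)
Total route length ≈ 389 km.

389 km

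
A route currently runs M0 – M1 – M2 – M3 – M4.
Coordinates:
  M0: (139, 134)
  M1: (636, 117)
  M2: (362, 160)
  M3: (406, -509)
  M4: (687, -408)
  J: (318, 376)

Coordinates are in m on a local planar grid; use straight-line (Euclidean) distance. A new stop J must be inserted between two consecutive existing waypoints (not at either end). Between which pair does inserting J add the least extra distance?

between M0 and M1

Added distance for inserting J between each consecutive pair:
M0–M1: 213.8 m
M1–M2: 353.2 m
M2–M3: 439.4 m
M3–M4: 1457.3 m
Smallest added distance is 213.8 m, inserting between M0 and M1.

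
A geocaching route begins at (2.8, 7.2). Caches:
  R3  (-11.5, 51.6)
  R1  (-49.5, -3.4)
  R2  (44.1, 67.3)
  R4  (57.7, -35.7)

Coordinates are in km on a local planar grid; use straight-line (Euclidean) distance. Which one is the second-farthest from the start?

R4

Distance to each, sorted:
R2: 72.9 km
R4: 69.7 km
R1: 53.4 km
R3: 46.6 km
The second-farthest is R4 at 69.7 km.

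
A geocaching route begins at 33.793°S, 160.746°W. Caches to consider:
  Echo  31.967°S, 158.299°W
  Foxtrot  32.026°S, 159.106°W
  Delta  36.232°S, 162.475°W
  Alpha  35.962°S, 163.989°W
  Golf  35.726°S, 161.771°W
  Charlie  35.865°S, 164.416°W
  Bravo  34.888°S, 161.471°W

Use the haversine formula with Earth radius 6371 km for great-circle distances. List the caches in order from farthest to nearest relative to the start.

Charlie, Alpha, Delta, Echo, Foxtrot, Golf, Bravo

Computing each great-circle distance from 33.793°S, 160.746°W:
Charlie 35.865°S, 164.416°W: 406.5 km
Alpha 35.962°S, 163.989°W: 381.6 km
Delta 36.232°S, 162.475°W: 313.6 km
Echo 31.967°S, 158.299°W: 305.7 km
Foxtrot 32.026°S, 159.106°W: 249.1 km
Golf 35.726°S, 161.771°W: 234.4 km
Bravo 34.888°S, 161.471°W: 138.8 km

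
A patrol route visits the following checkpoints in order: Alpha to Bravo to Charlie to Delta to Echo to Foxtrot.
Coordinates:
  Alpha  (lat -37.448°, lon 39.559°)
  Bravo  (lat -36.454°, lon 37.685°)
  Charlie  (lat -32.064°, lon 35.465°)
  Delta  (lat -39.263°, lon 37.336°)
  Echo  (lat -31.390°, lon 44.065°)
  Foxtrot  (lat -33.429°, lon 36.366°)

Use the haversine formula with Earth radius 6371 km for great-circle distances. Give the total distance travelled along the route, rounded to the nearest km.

3371 km

Leg distances:
Alpha→Bravo: 199.9 km  (cumulative 199.9 km)
Bravo→Charlie: 529.0 km  (cumulative 728.9 km)
Charlie→Delta: 818.1 km  (cumulative 1547.0 km)
Delta→Echo: 1066.5 km  (cumulative 2613.5 km)
Echo→Foxtrot: 757.2 km  (cumulative 3370.7 km)
Total route length ≈ 3371 km.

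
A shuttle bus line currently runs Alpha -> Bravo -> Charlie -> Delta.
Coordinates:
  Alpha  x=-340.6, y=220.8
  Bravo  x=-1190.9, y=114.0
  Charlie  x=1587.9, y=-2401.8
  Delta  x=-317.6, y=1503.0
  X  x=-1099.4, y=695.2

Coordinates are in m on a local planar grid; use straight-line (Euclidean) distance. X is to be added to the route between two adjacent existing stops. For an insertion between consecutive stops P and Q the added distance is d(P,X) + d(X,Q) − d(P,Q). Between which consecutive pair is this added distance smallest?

between Alpha and Bravo

Added distance for inserting X between each consecutive pair:
Alpha–Bravo: 626.3 m
Bravo–Charlie: 940.3 m
Charlie–Delta: 879.6 m
Smallest added distance is 626.3 m, inserting between Alpha and Bravo.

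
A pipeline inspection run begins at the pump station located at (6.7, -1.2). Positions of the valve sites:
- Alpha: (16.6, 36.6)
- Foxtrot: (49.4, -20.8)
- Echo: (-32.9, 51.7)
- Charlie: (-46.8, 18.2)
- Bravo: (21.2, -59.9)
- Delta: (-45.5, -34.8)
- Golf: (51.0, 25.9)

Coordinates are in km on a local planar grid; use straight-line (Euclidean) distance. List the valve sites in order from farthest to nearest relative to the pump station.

Distance from the pump station at (6.7, -1.2) to each:
Echo (-32.9, 51.7): 66.1 km
Delta (-45.5, -34.8): 62.1 km
Bravo (21.2, -59.9): 60.5 km
Charlie (-46.8, 18.2): 56.9 km
Golf (51.0, 25.9): 51.9 km
Foxtrot (49.4, -20.8): 47.0 km
Alpha (16.6, 36.6): 39.1 km

Echo, Delta, Bravo, Charlie, Golf, Foxtrot, Alpha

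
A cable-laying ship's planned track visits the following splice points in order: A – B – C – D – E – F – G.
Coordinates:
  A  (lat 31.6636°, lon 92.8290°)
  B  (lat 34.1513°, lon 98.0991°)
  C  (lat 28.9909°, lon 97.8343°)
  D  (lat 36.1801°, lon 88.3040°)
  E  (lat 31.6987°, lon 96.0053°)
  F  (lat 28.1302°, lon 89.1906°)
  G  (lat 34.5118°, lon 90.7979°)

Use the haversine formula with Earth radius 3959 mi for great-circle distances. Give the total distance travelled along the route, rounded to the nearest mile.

Leg distances:
A→B: 350.7 mi  (cumulative 350.7 mi)
B→C: 356.9 mi  (cumulative 707.6 mi)
C→D: 744.0 mi  (cumulative 1451.6 mi)
D→E: 538.9 mi  (cumulative 1990.5 mi)
E→F: 476.7 mi  (cumulative 2467.2 mi)
F→G: 451.0 mi  (cumulative 2918.2 mi)
Total route length ≈ 2918 mi.

2918 mi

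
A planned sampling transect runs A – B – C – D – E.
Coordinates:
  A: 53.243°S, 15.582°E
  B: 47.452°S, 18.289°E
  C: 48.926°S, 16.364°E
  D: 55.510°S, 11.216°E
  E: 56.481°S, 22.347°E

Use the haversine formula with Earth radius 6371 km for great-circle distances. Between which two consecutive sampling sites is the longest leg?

Leg distances:
A→B: 671.8 km
B→C: 217.3 km
C→D: 811.2 km
D→E: 699.8 km
The longest leg is C–D at 811.2 km.

C–D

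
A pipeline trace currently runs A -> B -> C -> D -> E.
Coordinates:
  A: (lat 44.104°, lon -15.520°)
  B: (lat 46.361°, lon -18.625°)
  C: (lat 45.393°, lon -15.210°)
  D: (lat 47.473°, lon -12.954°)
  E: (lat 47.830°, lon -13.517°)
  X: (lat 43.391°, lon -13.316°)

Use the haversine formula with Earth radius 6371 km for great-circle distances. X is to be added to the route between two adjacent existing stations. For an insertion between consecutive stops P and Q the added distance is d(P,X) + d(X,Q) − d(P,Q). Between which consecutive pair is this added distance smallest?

between A and B

Added distance for inserting X between each consecutive pair:
A–B: 377.4 km
B–C: 516.1 km
C–D: 434.7 km
D–E: 890.7 km
Smallest added distance is 377.4 km, inserting between A and B.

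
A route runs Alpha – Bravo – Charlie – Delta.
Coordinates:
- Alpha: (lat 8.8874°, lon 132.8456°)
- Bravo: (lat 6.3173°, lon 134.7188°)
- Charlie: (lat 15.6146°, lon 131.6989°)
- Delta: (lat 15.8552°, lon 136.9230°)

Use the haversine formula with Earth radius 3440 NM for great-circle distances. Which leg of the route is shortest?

Leg distances:
Alpha→Bravo: 190.4 NM
Bravo→Charlie: 585.8 NM
Charlie→Delta: 302.2 NM
The shortest leg is Alpha–Bravo at 190.4 NM.

Alpha–Bravo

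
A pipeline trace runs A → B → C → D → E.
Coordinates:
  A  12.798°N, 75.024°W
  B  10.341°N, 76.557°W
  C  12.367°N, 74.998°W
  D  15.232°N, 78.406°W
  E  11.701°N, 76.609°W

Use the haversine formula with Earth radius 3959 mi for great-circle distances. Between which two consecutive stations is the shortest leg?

Leg distances:
A→B: 199.0 mi
B→C: 175.4 mi
C→D: 302.4 mi
D→E: 272.2 mi
The shortest leg is B–C at 175.4 mi.

B–C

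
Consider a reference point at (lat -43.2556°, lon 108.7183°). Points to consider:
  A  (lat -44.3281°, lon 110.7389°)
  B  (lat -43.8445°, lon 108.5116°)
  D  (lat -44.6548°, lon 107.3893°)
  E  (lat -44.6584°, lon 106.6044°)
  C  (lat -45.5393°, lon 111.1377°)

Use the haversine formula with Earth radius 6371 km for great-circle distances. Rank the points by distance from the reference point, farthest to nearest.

C, E, A, D, B

Distances from the reference point:
C (lat -45.5393°, lon 111.1377°): 318.4 km
E (lat -44.6584°, lon 106.6044°): 230.1 km
A (lat -44.3281°, lon 110.7389°): 201.3 km
D (lat -44.6548°, lon 107.3893°): 188.5 km
B (lat -43.8445°, lon 108.5116°): 67.6 km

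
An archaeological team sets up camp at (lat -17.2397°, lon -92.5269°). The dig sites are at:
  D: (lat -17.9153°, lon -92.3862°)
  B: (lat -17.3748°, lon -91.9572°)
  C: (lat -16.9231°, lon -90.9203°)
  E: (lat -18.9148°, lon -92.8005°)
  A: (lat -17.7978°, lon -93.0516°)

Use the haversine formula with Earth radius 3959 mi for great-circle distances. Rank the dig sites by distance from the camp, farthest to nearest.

E, C, A, D, B

Computing each great-circle distance from (lat -17.2397°, lon -92.5269°):
E (lat -18.9148°, lon -92.8005°): 117.1 mi
C (lat -16.9231°, lon -90.9203°): 108.3 mi
A (lat -17.7978°, lon -93.0516°): 51.8 mi
D (lat -17.9153°, lon -92.3862°): 47.6 mi
B (lat -17.3748°, lon -91.9572°): 38.7 mi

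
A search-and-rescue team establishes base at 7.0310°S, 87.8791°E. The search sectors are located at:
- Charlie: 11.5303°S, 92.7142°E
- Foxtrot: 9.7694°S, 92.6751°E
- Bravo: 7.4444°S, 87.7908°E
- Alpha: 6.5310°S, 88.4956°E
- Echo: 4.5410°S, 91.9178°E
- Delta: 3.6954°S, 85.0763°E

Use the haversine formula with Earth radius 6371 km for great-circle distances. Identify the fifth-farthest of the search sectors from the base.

Alpha

Distance to each, sorted:
Charlie: 729.2 km
Foxtrot: 609.1 km
Echo: 525.6 km
Delta: 483.6 km
Alpha: 87.9 km
Bravo: 47.0 km
The fifth-farthest is Alpha at 87.9 km.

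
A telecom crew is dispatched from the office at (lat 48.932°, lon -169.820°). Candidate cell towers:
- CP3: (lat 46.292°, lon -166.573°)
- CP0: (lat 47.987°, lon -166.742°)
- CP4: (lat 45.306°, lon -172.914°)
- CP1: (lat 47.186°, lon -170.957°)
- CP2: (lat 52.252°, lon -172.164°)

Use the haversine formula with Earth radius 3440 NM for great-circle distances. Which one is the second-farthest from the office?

CP2

Distances from the office ((lat 48.932°, lon -169.820°)):
CP4: 251.7 NM
CP2: 218.4 NM
CP3: 205.9 NM
CP0: 135.0 NM
CP1: 114.3 NM
The second-farthest is CP2 at 218.4 NM.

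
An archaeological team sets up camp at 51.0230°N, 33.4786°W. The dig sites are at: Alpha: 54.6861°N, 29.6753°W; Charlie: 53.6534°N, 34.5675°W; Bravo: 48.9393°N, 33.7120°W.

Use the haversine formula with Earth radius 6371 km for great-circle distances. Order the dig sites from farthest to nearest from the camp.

Alpha, Charlie, Bravo

Distance from the camp at 51.0230°N, 33.4786°W to each:
Alpha 54.6861°N, 29.6753°W: 480.6 km
Charlie 53.6534°N, 34.5675°W: 301.7 km
Bravo 48.9393°N, 33.7120°W: 232.3 km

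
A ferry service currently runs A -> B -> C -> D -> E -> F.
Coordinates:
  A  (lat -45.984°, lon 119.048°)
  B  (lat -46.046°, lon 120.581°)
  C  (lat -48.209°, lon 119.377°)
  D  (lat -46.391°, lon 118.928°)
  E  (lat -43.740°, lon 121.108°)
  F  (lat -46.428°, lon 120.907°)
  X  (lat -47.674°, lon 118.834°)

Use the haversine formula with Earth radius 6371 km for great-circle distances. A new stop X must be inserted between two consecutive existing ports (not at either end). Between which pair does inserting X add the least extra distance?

between C and D

Added distance for inserting X between each consecutive pair:
A–B: 294.6 km
B–C: 39.3 km
C–D: 9.8 km
D–E: 273.7 km
E–F: 381.8 km
Smallest added distance is 9.8 km, inserting between C and D.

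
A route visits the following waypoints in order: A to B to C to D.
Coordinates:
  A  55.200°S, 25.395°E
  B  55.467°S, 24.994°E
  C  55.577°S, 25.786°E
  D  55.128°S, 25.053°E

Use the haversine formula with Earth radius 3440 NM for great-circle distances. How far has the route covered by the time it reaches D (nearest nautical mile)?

Leg distances:
A→B: 21.1 NM  (cumulative 21.1 NM)
B→C: 27.7 NM  (cumulative 48.8 NM)
C→D: 36.8 NM  (cumulative 85.6 NM)
Cumulative distance at D ≈ 86 NM.

86 NM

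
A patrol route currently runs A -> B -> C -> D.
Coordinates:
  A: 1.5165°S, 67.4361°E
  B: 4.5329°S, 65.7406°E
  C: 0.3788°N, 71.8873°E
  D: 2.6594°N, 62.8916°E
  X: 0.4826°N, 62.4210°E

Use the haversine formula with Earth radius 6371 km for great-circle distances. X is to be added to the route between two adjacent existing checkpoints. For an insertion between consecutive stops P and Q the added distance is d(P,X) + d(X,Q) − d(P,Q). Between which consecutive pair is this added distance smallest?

Added distance for inserting X between each consecutive pair:
A–B: 884.3 km
B–C: 846.9 km
C–D: 268.8 km
Smallest added distance is 268.8 km, inserting between C and D.

between C and D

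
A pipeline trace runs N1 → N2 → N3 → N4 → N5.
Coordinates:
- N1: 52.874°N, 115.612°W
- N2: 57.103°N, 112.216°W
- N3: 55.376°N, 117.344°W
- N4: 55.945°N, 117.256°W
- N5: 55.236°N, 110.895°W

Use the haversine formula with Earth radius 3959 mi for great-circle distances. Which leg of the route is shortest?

Leg distances:
N1→N2: 321.6 mi
N2→N3: 230.2 mi
N3→N4: 39.5 mi
N4→N5: 253.1 mi
The shortest leg is N3–N4 at 39.5 mi.

N3–N4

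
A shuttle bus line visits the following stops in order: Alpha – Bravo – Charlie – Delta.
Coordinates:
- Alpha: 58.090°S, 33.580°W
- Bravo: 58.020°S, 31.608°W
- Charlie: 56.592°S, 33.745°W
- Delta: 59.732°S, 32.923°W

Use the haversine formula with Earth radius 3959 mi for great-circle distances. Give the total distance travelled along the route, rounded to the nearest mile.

418 mi

Leg distances:
Alpha→Bravo: 72.3 mi  (cumulative 72.3 mi)
Bravo→Charlie: 126.9 mi  (cumulative 199.1 mi)
Charlie→Delta: 219.0 mi  (cumulative 418.1 mi)
Total route length ≈ 418 mi.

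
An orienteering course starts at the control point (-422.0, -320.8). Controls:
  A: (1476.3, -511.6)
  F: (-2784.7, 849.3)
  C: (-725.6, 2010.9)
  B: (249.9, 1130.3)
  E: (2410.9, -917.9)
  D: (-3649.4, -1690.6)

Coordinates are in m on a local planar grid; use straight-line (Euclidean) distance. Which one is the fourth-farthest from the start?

C

Distances from the start ((-422.0, -320.8)):
D: 3506.1 m
E: 2895.1 m
F: 2636.6 m
C: 2351.4 m
A: 1907.9 m
B: 1599.1 m
The fourth-farthest is C at 2351.4 m.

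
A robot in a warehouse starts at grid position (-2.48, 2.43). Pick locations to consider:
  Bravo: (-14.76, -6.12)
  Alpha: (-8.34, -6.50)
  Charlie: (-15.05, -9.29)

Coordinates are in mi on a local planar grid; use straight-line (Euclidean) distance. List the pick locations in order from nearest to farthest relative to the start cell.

Distance from the start cell at (-2.48, 2.43) to each:
Alpha (-8.34, -6.50): 10.7 mi
Bravo (-14.76, -6.12): 15.0 mi
Charlie (-15.05, -9.29): 17.2 mi

Alpha, Bravo, Charlie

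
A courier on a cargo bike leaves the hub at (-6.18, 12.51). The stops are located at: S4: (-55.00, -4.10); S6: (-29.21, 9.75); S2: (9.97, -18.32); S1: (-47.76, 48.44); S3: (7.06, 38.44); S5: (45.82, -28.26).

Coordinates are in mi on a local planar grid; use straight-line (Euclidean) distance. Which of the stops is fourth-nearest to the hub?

S4

Distance to each, sorted:
S6: 23.2 mi
S3: 29.1 mi
S2: 34.8 mi
S4: 51.6 mi
S1: 55.0 mi
S5: 66.1 mi
The fourth-nearest is S4 at 51.6 mi.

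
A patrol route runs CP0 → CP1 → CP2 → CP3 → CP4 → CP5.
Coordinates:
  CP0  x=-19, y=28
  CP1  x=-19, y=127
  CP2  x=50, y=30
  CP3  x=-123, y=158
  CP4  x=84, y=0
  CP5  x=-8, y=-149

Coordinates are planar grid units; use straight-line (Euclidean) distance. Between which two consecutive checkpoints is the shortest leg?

CP0–CP1

Leg distances:
CP0→CP1: 99.0
CP1→CP2: 119.0
CP2→CP3: 215.2
CP3→CP4: 260.4
CP4→CP5: 175.1
The shortest leg is CP0–CP1 at 99.0.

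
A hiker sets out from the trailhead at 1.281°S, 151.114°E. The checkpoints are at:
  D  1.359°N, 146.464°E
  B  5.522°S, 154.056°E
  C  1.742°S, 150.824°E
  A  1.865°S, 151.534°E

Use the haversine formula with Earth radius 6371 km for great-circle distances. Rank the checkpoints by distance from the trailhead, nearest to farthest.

Distance from the trailhead at 1.281°S, 151.114°E to each:
C 1.742°S, 150.824°E: 60.6 km
A 1.865°S, 151.534°E: 80.0 km
B 5.522°S, 154.056°E: 573.6 km
D 1.359°N, 146.464°E: 594.5 km

C, A, B, D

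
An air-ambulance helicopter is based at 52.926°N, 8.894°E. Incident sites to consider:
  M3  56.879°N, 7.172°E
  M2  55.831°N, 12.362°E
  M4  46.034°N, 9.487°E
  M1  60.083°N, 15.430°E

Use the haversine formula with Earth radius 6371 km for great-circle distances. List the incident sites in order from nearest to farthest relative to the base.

Distance from the base at 52.926°N, 8.894°E to each:
M2 55.831°N, 12.362°E: 393.3 km
M3 56.879°N, 7.172°E: 453.1 km
M4 46.034°N, 9.487°E: 767.5 km
M1 60.083°N, 15.430°E: 890.2 km

M2, M3, M4, M1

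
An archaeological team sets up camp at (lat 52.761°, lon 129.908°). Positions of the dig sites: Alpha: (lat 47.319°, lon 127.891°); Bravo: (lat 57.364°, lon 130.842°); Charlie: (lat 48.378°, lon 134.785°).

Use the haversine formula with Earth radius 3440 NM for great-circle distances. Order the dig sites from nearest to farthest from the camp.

Bravo, Charlie, Alpha

Distance from the camp at (lat 52.761°, lon 129.908°) to each:
Bravo (lat 57.364°, lon 130.842°): 278.2 NM
Charlie (lat 48.378°, lon 134.785°): 322.1 NM
Alpha (lat 47.319°, lon 127.891°): 335.8 NM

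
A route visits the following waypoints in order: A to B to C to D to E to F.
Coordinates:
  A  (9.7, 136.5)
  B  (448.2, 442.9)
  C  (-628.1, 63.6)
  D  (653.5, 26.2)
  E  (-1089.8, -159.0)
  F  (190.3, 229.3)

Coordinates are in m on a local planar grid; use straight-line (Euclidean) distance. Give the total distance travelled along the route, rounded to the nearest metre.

Leg distances:
A→B: 534.9 m  (cumulative 534.9 m)
B→C: 1141.2 m  (cumulative 1676.1 m)
C→D: 1282.1 m  (cumulative 2958.3 m)
D→E: 1753.1 m  (cumulative 4711.4 m)
E→F: 1337.7 m  (cumulative 6049.1 m)
Total route length ≈ 6049 m.

6049 m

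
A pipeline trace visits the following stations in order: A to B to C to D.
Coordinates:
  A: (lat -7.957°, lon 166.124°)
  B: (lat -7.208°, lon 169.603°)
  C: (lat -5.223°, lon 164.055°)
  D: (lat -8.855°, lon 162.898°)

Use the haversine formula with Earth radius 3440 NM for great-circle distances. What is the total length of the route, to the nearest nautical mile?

Leg distances:
A→B: 211.9 NM  (cumulative 211.9 NM)
B→C: 351.9 NM  (cumulative 563.8 NM)
C→D: 228.7 NM  (cumulative 792.5 NM)
Total route length ≈ 792 NM.

792 NM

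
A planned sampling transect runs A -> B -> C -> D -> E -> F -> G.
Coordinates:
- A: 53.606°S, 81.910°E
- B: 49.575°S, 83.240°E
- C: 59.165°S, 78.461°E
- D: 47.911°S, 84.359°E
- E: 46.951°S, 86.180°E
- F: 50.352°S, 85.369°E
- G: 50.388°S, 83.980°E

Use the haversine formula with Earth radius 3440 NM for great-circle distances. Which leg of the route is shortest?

Leg distances:
A→B: 247.0 NM
B→C: 599.2 NM
C→D: 707.0 NM
D→E: 93.8 NM
E→F: 206.7 NM
F→G: 53.2 NM
The shortest leg is F–G at 53.2 NM.

F–G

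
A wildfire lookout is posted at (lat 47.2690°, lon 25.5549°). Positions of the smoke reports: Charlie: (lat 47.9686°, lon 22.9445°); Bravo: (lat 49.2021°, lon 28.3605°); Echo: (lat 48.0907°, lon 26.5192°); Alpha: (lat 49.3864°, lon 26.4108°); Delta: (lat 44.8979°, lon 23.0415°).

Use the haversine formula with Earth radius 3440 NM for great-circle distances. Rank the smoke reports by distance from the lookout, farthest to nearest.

Delta, Bravo, Alpha, Charlie, Echo

Computing each great-circle distance from (lat 47.2690°, lon 25.5549°):
Delta (lat 44.8979°, lon 23.0415°): 176.7 NM
Bravo (lat 49.2021°, lon 28.3605°): 161.4 NM
Alpha (lat 49.3864°, lon 26.4108°): 131.6 NM
Charlie (lat 47.9686°, lon 22.9445°): 113.7 NM
Echo (lat 48.0907°, lon 26.5192°): 62.9 NM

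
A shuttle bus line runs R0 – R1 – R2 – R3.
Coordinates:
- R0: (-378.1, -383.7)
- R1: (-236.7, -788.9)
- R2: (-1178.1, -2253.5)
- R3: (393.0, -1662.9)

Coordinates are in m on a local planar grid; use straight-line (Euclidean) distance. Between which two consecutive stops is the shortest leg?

Leg distances:
R0→R1: 429.2 m
R1→R2: 1741.1 m
R2→R3: 1678.4 m
The shortest leg is R0–R1 at 429.2 m.

R0–R1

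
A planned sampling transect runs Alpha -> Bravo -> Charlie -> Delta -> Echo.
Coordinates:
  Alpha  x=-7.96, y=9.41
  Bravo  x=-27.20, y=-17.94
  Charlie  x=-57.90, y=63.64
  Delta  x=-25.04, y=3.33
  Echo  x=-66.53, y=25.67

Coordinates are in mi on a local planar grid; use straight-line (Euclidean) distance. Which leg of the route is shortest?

Leg distances:
Alpha→Bravo: 33.4 mi
Bravo→Charlie: 87.2 mi
Charlie→Delta: 68.7 mi
Delta→Echo: 47.1 mi
The shortest leg is Alpha–Bravo at 33.4 mi.

Alpha–Bravo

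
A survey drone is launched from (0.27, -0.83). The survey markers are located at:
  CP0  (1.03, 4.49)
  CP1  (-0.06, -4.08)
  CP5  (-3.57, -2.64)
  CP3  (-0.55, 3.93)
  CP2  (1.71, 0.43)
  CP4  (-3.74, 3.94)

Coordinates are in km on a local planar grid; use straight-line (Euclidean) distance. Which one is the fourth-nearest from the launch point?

CP3

Distance to each, sorted:
CP2: 1.9 km
CP1: 3.3 km
CP5: 4.2 km
CP3: 4.8 km
CP0: 5.4 km
CP4: 6.2 km
The fourth-nearest is CP3 at 4.8 km.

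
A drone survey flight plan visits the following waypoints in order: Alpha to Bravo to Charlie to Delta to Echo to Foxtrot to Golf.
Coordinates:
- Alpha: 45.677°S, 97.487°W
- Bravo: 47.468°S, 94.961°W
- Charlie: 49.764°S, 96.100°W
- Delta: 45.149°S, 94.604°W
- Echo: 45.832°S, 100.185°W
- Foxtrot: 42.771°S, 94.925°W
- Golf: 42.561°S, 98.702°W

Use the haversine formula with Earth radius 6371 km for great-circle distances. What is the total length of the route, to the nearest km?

2362 km

Leg distances:
Alpha→Bravo: 277.4 km  (cumulative 277.4 km)
Bravo→Charlie: 268.7 km  (cumulative 546.0 km)
Charlie→Delta: 525.3 km  (cumulative 1071.3 km)
Delta→Echo: 441.5 km  (cumulative 1512.9 km)
Echo→Foxtrot: 539.3 km  (cumulative 2052.2 km)
Foxtrot→Golf: 309.7 km  (cumulative 2361.8 km)
Total route length ≈ 2362 km.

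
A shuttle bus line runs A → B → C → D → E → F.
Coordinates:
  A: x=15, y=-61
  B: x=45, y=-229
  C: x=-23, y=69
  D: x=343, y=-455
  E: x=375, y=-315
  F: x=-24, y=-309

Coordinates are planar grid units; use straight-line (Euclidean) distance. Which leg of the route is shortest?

D–E

Leg distances:
A→B: 170.7
B→C: 305.7
C→D: 639.2
D→E: 143.6
E→F: 399.0
The shortest leg is D–E at 143.6.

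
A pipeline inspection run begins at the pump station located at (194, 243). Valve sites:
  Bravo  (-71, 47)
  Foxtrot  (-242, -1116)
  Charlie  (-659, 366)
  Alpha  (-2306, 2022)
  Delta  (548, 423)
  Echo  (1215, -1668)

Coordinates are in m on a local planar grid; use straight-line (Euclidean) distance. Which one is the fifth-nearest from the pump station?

Distances from the pump station ((194, 243)):
Bravo: 329.6 m
Delta: 397.1 m
Charlie: 861.8 m
Foxtrot: 1427.2 m
Echo: 2166.6 m
Alpha: 3068.4 m
The fifth-nearest is Echo at 2166.6 m.

Echo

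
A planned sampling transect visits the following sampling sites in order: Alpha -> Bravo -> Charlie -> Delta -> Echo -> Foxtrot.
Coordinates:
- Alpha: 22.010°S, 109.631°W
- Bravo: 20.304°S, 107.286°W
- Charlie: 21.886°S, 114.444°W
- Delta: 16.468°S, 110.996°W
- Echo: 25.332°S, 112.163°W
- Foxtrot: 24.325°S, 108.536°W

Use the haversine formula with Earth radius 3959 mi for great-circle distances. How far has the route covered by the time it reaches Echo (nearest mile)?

1720 mi

Leg distances:
Alpha→Bravo: 191.6 mi  (cumulative 191.6 mi)
Bravo→Charlie: 474.2 mi  (cumulative 665.8 mi)
Charlie→Delta: 436.7 mi  (cumulative 1102.5 mi)
Delta→Echo: 617.1 mi  (cumulative 1719.6 mi)
Cumulative distance at Echo ≈ 1720 mi.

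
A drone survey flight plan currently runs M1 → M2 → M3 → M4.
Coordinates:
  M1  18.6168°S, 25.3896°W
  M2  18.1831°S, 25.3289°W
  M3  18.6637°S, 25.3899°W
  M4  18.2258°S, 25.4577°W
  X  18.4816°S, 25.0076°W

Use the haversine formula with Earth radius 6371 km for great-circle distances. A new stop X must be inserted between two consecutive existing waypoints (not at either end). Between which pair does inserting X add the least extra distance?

between M2 and M3

Added distance for inserting X between each consecutive pair:
M1–M2: 41.8 km
M2–M3: 38.7 km
M3–M4: 51.3 km
Smallest added distance is 38.7 km, inserting between M2 and M3.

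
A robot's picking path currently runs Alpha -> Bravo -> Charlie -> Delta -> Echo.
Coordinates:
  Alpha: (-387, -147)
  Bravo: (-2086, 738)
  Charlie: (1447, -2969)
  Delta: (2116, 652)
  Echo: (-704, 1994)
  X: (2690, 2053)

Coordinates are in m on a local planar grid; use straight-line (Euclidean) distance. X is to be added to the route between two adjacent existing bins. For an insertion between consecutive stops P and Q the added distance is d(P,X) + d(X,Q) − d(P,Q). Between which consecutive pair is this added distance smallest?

Added distance for inserting X between each consecutive pair:
Alpha–Bravo: 6820.6 m
Bravo–Charlie: 5006.3 m
Charlie–Delta: 3005.3 m
Delta–Echo: 1785.5 m
Smallest added distance is 1785.5 m, inserting between Delta and Echo.

between Delta and Echo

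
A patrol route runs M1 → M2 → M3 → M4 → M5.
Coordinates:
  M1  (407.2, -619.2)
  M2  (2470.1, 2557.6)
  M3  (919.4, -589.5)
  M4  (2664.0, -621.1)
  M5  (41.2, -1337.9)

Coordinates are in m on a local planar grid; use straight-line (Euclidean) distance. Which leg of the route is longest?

Leg distances:
M1→M2: 3787.8 m
M2→M3: 3508.4 m
M3→M4: 1744.9 m
M4→M5: 2719.0 m
The longest leg is M1–M2 at 3787.8 m.

M1–M2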